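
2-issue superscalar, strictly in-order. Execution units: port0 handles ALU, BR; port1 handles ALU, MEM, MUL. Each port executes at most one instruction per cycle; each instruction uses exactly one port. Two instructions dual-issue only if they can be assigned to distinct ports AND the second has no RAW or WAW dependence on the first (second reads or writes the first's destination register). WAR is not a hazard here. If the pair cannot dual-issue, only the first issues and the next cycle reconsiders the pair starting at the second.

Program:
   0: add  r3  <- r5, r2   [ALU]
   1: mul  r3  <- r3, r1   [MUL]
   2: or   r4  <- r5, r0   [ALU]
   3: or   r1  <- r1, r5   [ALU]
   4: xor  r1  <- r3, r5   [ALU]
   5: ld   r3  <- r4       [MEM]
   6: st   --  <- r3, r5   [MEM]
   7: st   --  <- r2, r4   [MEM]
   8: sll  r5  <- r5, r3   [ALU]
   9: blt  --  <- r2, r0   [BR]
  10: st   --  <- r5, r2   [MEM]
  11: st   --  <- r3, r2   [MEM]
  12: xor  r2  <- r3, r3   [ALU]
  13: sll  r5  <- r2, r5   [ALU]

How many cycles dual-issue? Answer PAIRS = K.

  cy0 -> i0 (add.ALU) RAW+WAW r3
  cy1 -> i1,i2 (mul.MUL;or.ALU) dual
  cy2 -> i3 (or.ALU) WAW r1
  cy3 -> i4,i5 (xor.ALU;ld.MEM) dual
  cy4 -> i6 (st.MEM) no-port MEM/MEM
  cy5 -> i7,i8 (st.MEM;sll.ALU) dual
  cy6 -> i9,i10 (blt.BR;st.MEM) dual
  cy7 -> i11,i12 (st.MEM;xor.ALU) dual
  cy8 -> i13 (sll.ALU) tail

PAIRS = 5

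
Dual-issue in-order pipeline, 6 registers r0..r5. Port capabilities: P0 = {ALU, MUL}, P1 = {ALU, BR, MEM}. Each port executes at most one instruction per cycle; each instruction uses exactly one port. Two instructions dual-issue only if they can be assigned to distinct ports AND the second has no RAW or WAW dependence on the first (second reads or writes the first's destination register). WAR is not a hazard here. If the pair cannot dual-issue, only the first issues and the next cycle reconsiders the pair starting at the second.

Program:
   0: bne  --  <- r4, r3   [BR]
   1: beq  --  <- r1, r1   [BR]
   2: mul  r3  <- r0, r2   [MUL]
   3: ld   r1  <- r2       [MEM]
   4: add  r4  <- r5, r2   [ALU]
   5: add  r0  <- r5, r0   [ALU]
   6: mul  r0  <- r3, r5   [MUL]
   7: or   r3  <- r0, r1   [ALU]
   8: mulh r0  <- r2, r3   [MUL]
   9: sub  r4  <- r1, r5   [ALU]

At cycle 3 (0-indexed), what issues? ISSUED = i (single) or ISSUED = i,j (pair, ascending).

  cy0 -> i0 (bne.BR) no-port BR/BR
  cy1 -> i1&i2 (beq.BR/mul.MUL) 2-wide
  cy2 -> i3&i4 (ld.MEM/add.ALU) 2-wide
  cy3 -> i5 (add.ALU) WAW r0
  cy4 -> i6 (mul.MUL) RAW r0
  cy5 -> i7 (or.ALU) RAW r3
  cy6 -> i8&i9 (mulh.MUL/sub.ALU) 2-wide

ISSUED = 5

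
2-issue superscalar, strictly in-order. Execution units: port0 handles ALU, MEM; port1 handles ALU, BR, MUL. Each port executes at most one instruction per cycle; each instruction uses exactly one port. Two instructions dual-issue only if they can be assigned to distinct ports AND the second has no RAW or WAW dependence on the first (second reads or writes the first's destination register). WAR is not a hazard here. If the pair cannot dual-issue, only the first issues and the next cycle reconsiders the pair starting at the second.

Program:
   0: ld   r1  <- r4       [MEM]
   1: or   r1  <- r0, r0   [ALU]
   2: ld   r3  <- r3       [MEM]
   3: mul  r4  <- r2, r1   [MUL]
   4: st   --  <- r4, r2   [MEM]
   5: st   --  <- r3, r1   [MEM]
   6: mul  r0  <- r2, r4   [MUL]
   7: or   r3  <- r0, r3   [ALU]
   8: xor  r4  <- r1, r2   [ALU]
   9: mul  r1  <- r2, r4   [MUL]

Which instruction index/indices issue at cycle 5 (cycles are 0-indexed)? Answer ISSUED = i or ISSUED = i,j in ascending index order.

ISSUED = 7,8

#0 head=0: ld.MEM i0 WAW r1
#1 head=1: or.ALU+ld.MEM i1&i2 dual
#2 head=3: mul.MUL i3 RAW r4
#3 head=4: st.MEM i4 no-port MEM/MEM
#4 head=5: st.MEM+mul.MUL i5&i6 dual
#5 head=7: or.ALU+xor.ALU i7&i8 dual
#6 head=9: mul.MUL i9 tail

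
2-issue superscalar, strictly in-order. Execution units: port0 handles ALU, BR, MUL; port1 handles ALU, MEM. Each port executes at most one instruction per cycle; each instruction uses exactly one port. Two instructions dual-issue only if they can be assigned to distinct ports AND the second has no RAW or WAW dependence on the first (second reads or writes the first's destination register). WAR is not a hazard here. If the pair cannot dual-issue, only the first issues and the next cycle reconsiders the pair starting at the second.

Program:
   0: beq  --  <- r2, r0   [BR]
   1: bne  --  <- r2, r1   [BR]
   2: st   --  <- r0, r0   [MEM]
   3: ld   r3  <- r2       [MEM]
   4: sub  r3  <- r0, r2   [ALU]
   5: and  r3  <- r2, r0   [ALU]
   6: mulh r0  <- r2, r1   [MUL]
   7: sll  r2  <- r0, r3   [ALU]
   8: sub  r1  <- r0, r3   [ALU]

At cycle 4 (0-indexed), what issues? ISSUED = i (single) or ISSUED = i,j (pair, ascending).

c0: i0 beq.BR  no-port BR/BR
c1: i1,i2 bne.BR/st.MEM  dual
c2: i3 ld.MEM  WAW r3
c3: i4 sub.ALU  WAW r3
c4: i5,i6 and.ALU/mulh.MUL  dual
c5: i7,i8 sll.ALU/sub.ALU  dual

ISSUED = 5,6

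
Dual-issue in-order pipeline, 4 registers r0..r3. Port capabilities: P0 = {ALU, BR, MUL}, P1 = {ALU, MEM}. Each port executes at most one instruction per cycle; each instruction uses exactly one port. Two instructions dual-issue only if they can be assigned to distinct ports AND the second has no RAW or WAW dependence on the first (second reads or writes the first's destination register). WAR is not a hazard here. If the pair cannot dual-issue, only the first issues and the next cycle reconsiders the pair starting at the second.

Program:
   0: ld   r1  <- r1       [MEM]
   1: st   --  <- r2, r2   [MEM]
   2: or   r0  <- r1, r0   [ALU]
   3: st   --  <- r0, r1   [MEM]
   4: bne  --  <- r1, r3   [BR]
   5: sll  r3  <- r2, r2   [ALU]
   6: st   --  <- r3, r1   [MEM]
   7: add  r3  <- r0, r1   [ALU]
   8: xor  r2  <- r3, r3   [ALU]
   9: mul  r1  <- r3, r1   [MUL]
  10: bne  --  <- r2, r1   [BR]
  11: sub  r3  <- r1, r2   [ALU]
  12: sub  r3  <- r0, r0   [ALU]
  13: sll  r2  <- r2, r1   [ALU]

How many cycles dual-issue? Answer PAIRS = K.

0. ld @i0  | no-port MEM/MEM
1. st or @i1,i2  | dual
2. st bne @i3,i4  | dual
3. sll @i5  | RAW r3
4. st add @i6,i7  | dual
5. xor mul @i8,i9  | dual
6. bne sub @i10,i11  | dual
7. sub sll @i12,i13  | dual

PAIRS = 6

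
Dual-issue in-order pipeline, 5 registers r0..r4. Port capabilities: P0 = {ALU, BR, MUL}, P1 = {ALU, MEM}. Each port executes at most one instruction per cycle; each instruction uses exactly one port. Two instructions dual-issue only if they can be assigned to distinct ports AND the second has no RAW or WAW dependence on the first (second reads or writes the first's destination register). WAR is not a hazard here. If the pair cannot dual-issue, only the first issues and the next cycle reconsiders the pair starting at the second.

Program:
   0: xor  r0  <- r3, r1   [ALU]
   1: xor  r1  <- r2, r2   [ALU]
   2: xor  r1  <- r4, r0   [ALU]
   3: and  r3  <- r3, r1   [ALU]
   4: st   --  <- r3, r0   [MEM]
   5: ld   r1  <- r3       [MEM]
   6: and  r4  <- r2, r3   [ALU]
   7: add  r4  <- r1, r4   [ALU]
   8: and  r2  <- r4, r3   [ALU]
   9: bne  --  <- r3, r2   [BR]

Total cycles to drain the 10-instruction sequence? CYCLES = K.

CYCLES = 8

#0 head=0: xor.ALU xor.ALU i0+i1 pair
#1 head=2: xor.ALU i2 RAW r1
#2 head=3: and.ALU i3 RAW r3
#3 head=4: st.MEM i4 no-port MEM/MEM
#4 head=5: ld.MEM and.ALU i5+i6 pair
#5 head=7: add.ALU i7 RAW r4
#6 head=8: and.ALU i8 RAW r2
#7 head=9: bne.BR i9 tail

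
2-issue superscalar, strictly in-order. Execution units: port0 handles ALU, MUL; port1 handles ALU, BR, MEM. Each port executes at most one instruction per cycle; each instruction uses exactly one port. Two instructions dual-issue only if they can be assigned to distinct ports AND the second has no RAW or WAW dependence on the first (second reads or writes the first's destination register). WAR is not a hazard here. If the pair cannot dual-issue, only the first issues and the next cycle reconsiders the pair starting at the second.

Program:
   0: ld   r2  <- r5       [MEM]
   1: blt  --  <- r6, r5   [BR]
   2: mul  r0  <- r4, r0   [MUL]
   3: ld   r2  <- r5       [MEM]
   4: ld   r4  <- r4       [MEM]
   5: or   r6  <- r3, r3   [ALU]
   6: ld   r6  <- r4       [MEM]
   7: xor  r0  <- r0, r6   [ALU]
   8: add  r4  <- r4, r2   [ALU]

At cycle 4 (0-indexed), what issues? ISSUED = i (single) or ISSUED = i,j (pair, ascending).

  cy0 -> i0 (ld.MEM) no-port MEM/BR
  cy1 -> i1/i2 (blt.BR;mul.MUL) pair
  cy2 -> i3 (ld.MEM) no-port MEM/MEM
  cy3 -> i4/i5 (ld.MEM;or.ALU) pair
  cy4 -> i6 (ld.MEM) RAW r6
  cy5 -> i7/i8 (xor.ALU;add.ALU) pair

ISSUED = 6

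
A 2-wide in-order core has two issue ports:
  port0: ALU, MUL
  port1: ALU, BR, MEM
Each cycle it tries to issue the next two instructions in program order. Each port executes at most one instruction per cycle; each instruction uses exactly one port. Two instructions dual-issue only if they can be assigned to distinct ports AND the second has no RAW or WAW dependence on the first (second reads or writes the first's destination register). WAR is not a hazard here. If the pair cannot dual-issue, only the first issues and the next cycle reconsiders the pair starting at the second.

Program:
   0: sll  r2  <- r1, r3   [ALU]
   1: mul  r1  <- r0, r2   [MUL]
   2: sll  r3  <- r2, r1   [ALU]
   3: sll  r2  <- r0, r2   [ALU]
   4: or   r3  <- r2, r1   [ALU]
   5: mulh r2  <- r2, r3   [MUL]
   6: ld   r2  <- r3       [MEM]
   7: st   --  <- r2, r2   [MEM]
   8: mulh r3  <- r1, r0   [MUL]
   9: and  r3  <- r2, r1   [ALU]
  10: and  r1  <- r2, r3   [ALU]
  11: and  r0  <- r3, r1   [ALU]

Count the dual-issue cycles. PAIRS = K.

[0] i0  sll  -- RAW r2
[1] i1  mul  -- RAW r1
[2] i2,i3  sll/sll  -- pair
[3] i4  or  -- RAW r3
[4] i5  mulh  -- WAW r2
[5] i6  ld  -- no-port MEM/MEM
[6] i7,i8  st/mulh  -- pair
[7] i9  and  -- RAW r3
[8] i10  and  -- RAW r1
[9] i11  and  -- tail

PAIRS = 2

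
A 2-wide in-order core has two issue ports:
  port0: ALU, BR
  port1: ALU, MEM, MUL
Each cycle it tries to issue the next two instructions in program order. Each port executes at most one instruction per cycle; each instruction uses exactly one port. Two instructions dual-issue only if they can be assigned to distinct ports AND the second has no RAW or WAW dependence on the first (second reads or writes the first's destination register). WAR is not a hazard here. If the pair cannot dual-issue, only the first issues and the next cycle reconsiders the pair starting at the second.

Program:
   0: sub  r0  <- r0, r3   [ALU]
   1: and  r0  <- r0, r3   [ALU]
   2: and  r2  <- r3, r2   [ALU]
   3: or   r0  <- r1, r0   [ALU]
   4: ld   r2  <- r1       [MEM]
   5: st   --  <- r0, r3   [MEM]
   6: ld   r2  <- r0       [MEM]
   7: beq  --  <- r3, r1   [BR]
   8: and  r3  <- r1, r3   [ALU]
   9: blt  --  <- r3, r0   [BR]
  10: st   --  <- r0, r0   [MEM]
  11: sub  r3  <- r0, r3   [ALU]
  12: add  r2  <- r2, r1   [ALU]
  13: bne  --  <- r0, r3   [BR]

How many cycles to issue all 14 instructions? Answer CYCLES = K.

c0: i0 sub  RAW+WAW r0
c1: i1/i2 and;and  2-wide
c2: i3/i4 or;ld  2-wide
c3: i5 st  no-port MEM/MEM
c4: i6/i7 ld;beq  2-wide
c5: i8 and  RAW r3
c6: i9/i10 blt;st  2-wide
c7: i11/i12 sub;add  2-wide
c8: i13 bne  tail

CYCLES = 9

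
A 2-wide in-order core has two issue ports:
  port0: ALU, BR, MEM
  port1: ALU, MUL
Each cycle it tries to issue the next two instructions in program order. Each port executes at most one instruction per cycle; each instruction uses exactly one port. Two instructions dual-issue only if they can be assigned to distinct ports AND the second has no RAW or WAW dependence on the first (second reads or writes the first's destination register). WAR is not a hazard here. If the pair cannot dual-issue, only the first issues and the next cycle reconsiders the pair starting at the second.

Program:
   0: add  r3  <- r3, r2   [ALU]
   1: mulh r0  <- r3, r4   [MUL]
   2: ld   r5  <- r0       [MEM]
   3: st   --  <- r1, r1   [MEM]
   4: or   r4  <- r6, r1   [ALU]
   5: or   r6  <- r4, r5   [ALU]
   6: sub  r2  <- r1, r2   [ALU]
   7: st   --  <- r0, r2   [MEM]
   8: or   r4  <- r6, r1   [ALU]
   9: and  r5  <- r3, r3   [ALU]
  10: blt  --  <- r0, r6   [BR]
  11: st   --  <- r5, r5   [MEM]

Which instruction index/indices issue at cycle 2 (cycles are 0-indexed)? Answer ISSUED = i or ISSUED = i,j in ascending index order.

t=0 i0:add.ALU ; RAW r3
t=1 i1:mulh.MUL ; RAW r0
t=2 i2:ld.MEM ; no-port MEM/MEM
t=3 i3&i4:st.MEM or.ALU ; dual
t=4 i5&i6:or.ALU sub.ALU ; dual
t=5 i7&i8:st.MEM or.ALU ; dual
t=6 i9&i10:and.ALU blt.BR ; dual
t=7 i11:st.MEM ; tail

ISSUED = 2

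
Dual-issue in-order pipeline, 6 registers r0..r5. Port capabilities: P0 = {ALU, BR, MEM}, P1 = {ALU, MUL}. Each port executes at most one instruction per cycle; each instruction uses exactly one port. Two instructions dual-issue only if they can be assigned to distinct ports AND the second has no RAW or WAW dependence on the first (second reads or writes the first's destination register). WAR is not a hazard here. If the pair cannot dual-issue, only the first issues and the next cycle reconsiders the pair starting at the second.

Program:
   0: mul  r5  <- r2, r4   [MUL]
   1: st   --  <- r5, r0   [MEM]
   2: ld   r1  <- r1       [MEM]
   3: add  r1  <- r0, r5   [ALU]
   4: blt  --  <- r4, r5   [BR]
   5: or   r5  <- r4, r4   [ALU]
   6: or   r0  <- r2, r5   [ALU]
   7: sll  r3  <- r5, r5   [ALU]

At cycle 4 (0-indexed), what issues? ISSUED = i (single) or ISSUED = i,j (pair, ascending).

ISSUED = 5

t=0 i0:mul ; RAW r5
t=1 i1:st ; no-port MEM/MEM
t=2 i2:ld ; WAW r1
t=3 i3&i4:add blt ; pair
t=4 i5:or ; RAW r5
t=5 i6&i7:or sll ; pair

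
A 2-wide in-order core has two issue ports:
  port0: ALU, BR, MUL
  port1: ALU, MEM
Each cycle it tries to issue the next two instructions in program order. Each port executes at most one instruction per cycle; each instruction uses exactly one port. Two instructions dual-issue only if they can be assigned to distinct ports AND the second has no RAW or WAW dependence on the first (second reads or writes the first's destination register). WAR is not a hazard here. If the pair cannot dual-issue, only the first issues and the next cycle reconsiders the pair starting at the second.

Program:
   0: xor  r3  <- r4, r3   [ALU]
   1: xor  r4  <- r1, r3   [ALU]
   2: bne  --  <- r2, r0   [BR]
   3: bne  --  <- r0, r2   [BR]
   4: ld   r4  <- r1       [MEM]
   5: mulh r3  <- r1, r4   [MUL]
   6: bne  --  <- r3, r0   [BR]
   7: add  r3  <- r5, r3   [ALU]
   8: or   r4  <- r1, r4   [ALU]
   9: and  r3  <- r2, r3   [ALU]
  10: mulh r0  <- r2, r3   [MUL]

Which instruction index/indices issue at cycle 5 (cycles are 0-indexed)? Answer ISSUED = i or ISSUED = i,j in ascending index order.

ISSUED = 8,9

0. xor.ALU @i0  | RAW r3
1. xor.ALU+bne.BR @i1,i2  | pair
2. bne.BR+ld.MEM @i3,i4  | pair
3. mulh.MUL @i5  | no-port MUL/BR
4. bne.BR+add.ALU @i6,i7  | pair
5. or.ALU+and.ALU @i8,i9  | pair
6. mulh.MUL @i10  | tail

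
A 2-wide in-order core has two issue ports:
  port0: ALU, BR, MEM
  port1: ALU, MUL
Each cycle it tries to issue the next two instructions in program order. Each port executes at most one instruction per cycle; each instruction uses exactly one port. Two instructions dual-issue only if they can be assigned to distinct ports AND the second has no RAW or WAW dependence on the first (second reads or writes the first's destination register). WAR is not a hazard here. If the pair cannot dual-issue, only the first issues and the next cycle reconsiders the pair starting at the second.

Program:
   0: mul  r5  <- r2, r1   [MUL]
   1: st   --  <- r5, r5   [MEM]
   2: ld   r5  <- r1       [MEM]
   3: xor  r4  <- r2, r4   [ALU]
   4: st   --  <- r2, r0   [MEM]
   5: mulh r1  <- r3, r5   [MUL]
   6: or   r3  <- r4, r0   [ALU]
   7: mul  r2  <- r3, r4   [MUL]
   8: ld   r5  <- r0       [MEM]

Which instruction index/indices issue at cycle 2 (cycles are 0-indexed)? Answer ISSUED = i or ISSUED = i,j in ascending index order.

#0 head=0: mul i0 RAW r5
#1 head=1: st i1 no-port MEM/MEM
#2 head=2: ld+xor i2+i3 pair
#3 head=4: st+mulh i4+i5 pair
#4 head=6: or i6 RAW r3
#5 head=7: mul+ld i7+i8 pair

ISSUED = 2,3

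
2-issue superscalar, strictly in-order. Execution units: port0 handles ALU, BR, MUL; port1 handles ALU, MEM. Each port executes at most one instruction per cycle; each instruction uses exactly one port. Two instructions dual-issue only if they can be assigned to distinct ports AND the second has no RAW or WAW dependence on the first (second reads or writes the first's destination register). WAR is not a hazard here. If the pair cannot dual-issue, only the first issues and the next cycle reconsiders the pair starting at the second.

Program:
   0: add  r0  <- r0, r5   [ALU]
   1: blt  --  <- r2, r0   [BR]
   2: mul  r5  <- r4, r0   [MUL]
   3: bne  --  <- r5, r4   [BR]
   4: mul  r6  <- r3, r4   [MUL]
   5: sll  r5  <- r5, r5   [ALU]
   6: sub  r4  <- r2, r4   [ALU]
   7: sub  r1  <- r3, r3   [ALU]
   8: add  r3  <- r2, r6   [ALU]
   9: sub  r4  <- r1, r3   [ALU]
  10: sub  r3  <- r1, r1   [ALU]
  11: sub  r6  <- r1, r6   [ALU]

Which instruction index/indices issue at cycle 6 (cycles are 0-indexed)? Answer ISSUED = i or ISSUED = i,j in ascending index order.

c0: i0 add.ALU  RAW r0
c1: i1 blt.BR  no-port BR/MUL
c2: i2 mul.MUL  no-port MUL/BR
c3: i3 bne.BR  no-port BR/MUL
c4: i4/i5 mul.MUL+sll.ALU  2-wide
c5: i6/i7 sub.ALU+sub.ALU  2-wide
c6: i8 add.ALU  RAW r3
c7: i9/i10 sub.ALU+sub.ALU  2-wide
c8: i11 sub.ALU  tail

ISSUED = 8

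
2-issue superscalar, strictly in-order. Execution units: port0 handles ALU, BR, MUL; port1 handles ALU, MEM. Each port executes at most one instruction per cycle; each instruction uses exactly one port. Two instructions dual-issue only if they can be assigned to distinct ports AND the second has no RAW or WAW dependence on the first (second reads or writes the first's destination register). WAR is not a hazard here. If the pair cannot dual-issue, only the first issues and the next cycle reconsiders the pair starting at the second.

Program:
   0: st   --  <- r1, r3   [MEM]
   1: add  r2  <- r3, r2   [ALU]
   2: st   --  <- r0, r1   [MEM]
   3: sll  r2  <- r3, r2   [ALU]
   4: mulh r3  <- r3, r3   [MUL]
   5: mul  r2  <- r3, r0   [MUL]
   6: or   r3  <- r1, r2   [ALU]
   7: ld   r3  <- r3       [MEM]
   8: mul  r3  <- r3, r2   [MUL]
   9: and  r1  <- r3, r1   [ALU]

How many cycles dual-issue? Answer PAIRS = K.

PAIRS = 2

t=0 i0,i1:st add ; 2-wide
t=1 i2,i3:st sll ; 2-wide
t=2 i4:mulh ; no-port MUL/MUL
t=3 i5:mul ; RAW r2
t=4 i6:or ; RAW+WAW r3
t=5 i7:ld ; RAW+WAW r3
t=6 i8:mul ; RAW r3
t=7 i9:and ; tail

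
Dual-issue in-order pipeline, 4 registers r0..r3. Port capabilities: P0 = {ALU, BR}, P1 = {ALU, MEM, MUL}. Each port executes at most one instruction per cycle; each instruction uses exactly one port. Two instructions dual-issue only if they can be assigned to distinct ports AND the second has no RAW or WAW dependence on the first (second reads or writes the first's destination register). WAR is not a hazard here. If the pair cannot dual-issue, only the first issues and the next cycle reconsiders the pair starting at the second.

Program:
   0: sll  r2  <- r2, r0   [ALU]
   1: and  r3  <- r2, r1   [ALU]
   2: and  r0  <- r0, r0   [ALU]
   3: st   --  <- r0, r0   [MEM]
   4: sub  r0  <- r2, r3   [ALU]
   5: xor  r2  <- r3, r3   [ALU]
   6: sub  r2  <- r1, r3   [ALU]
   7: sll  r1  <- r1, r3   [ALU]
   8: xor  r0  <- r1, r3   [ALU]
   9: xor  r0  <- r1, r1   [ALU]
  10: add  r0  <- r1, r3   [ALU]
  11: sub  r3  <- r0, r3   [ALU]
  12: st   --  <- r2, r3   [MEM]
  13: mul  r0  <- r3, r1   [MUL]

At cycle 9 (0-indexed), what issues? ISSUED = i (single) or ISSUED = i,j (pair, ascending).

ISSUED = 12

[0] i0  sll.ALU  -- RAW r2
[1] i1,i2  and.ALU/and.ALU  -- dual
[2] i3,i4  st.MEM/sub.ALU  -- dual
[3] i5  xor.ALU  -- WAW r2
[4] i6,i7  sub.ALU/sll.ALU  -- dual
[5] i8  xor.ALU  -- WAW r0
[6] i9  xor.ALU  -- WAW r0
[7] i10  add.ALU  -- RAW r0
[8] i11  sub.ALU  -- RAW r3
[9] i12  st.MEM  -- no-port MEM/MUL
[10] i13  mul.MUL  -- tail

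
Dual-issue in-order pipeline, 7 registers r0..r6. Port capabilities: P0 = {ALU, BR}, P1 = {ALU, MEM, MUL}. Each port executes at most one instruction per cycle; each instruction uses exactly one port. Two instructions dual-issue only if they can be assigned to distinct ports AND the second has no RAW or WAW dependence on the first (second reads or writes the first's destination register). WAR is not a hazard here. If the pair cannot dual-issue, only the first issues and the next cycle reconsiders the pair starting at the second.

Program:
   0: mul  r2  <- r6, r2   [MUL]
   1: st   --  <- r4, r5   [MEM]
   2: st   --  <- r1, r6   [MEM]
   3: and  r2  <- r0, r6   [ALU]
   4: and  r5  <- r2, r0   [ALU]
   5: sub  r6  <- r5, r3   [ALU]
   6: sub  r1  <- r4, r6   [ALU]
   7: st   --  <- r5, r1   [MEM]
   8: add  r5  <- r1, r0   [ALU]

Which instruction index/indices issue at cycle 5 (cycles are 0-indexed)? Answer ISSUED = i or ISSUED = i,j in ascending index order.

ISSUED = 6

#0 head=0: mul i0 no-port MUL/MEM
#1 head=1: st i1 no-port MEM/MEM
#2 head=2: st and i2+i3 2-wide
#3 head=4: and i4 RAW r5
#4 head=5: sub i5 RAW r6
#5 head=6: sub i6 RAW r1
#6 head=7: st add i7+i8 2-wide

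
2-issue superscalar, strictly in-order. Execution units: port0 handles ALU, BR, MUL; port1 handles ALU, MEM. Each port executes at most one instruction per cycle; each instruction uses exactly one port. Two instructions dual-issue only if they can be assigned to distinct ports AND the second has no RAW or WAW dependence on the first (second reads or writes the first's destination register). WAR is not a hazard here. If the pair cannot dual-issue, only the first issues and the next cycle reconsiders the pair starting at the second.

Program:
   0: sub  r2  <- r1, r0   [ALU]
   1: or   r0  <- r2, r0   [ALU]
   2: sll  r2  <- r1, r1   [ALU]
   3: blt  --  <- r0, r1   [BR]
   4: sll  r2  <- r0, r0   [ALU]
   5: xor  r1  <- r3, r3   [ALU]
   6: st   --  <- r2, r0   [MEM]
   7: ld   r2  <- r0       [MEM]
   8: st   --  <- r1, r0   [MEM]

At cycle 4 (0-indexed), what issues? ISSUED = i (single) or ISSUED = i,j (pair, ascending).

c0: i0 sub  RAW r2
c1: i1,i2 or/sll  2-wide
c2: i3,i4 blt/sll  2-wide
c3: i5,i6 xor/st  2-wide
c4: i7 ld  no-port MEM/MEM
c5: i8 st  tail

ISSUED = 7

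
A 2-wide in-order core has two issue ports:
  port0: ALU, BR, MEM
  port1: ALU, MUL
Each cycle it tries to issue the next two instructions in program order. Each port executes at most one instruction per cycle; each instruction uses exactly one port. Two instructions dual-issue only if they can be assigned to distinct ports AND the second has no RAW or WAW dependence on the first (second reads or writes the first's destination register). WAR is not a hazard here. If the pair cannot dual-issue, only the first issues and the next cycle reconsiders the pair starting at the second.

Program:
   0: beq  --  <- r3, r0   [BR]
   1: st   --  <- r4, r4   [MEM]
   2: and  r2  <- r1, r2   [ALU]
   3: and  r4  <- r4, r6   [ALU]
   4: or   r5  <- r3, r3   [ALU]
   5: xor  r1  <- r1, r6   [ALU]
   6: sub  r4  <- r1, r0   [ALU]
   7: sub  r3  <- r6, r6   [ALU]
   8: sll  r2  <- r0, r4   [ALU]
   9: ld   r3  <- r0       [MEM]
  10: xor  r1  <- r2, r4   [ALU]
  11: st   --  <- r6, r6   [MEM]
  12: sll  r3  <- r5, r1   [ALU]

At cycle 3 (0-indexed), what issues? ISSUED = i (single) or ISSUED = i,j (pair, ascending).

ISSUED = 5

[0] i0  beq  -- no-port BR/MEM
[1] i1+i2  st;and  -- dual
[2] i3+i4  and;or  -- dual
[3] i5  xor  -- RAW r1
[4] i6+i7  sub;sub  -- dual
[5] i8+i9  sll;ld  -- dual
[6] i10+i11  xor;st  -- dual
[7] i12  sll  -- tail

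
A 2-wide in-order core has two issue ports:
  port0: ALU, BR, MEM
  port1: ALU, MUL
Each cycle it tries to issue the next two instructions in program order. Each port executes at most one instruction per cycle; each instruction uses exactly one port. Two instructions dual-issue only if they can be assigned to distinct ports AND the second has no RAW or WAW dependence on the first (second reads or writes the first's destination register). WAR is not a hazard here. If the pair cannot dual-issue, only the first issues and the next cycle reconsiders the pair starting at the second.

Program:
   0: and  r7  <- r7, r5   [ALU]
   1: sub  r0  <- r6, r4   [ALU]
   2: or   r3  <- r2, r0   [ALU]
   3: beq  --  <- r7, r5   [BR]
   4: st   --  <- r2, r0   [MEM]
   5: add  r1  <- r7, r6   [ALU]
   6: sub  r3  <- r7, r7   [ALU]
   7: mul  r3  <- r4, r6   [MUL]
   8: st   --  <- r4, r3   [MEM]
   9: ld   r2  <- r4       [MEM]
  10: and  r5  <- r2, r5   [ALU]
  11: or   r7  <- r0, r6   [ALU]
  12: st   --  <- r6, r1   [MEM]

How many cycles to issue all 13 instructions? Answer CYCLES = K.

CYCLES = 9

  cy0 -> i0,i1 (and.ALU;sub.ALU) 2-wide
  cy1 -> i2,i3 (or.ALU;beq.BR) 2-wide
  cy2 -> i4,i5 (st.MEM;add.ALU) 2-wide
  cy3 -> i6 (sub.ALU) WAW r3
  cy4 -> i7 (mul.MUL) RAW r3
  cy5 -> i8 (st.MEM) no-port MEM/MEM
  cy6 -> i9 (ld.MEM) RAW r2
  cy7 -> i10,i11 (and.ALU;or.ALU) 2-wide
  cy8 -> i12 (st.MEM) tail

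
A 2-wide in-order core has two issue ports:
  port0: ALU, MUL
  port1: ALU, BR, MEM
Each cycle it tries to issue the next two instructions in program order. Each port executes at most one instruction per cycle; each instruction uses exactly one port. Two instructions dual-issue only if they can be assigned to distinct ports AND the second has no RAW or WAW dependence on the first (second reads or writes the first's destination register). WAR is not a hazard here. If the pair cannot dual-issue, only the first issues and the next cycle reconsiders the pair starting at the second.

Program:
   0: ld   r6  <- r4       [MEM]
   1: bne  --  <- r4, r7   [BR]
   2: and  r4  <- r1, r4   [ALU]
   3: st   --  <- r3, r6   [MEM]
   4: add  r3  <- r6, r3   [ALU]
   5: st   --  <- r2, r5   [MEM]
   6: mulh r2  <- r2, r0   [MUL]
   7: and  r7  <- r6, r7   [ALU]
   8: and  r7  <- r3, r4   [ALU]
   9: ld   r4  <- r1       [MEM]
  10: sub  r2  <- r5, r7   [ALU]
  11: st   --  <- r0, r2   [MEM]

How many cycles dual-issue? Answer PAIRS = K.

PAIRS = 4

0. ld @i0  | no-port MEM/BR
1. bne/and @i1&i2  | dual
2. st/add @i3&i4  | dual
3. st/mulh @i5&i6  | dual
4. and @i7  | WAW r7
5. and/ld @i8&i9  | dual
6. sub @i10  | RAW r2
7. st @i11  | tail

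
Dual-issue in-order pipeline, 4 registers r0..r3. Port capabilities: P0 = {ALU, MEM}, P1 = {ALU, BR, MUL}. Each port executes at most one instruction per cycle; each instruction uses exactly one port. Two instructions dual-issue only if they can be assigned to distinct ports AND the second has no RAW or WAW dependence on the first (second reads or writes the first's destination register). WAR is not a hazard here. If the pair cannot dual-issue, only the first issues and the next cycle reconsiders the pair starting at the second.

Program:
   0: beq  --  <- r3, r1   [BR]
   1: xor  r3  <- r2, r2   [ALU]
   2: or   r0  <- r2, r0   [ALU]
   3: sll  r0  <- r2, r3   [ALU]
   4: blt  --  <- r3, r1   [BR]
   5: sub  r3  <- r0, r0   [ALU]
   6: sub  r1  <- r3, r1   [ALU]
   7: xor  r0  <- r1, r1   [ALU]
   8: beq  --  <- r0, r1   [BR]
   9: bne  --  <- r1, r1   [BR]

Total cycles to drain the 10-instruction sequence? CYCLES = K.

0. beq.BR/xor.ALU @i0/i1  | dual
1. or.ALU @i2  | WAW r0
2. sll.ALU/blt.BR @i3/i4  | dual
3. sub.ALU @i5  | RAW r3
4. sub.ALU @i6  | RAW r1
5. xor.ALU @i7  | RAW r0
6. beq.BR @i8  | no-port BR/BR
7. bne.BR @i9  | tail

CYCLES = 8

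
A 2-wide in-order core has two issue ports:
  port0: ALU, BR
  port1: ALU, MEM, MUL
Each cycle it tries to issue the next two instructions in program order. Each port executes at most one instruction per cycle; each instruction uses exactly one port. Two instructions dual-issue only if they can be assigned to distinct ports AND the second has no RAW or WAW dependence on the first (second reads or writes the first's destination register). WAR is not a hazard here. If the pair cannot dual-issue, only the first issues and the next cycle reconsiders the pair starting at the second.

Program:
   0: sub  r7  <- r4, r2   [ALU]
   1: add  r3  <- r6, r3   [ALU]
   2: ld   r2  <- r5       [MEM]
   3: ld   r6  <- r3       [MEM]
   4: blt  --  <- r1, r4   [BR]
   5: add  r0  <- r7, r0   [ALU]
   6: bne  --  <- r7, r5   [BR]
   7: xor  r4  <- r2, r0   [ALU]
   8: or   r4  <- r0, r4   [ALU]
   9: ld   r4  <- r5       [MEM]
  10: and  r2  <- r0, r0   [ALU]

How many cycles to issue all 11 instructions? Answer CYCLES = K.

CYCLES = 7

c0: i0/i1 sub add  dual
c1: i2 ld  no-port MEM/MEM
c2: i3/i4 ld blt  dual
c3: i5/i6 add bne  dual
c4: i7 xor  RAW+WAW r4
c5: i8 or  WAW r4
c6: i9/i10 ld and  dual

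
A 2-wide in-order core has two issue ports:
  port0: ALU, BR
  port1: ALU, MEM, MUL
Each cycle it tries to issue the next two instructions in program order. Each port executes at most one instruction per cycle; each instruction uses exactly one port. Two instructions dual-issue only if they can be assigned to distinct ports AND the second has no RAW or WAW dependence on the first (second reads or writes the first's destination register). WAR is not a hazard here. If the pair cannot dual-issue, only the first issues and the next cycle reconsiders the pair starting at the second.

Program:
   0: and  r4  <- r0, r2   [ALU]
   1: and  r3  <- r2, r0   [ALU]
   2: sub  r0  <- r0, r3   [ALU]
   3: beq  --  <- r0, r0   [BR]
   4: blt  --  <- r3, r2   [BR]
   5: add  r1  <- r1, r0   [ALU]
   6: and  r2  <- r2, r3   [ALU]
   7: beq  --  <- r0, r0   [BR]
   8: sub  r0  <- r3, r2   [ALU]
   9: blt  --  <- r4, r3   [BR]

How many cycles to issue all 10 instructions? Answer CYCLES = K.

c0: i0/i1 and.ALU/and.ALU  2-wide
c1: i2 sub.ALU  RAW r0
c2: i3 beq.BR  no-port BR/BR
c3: i4/i5 blt.BR/add.ALU  2-wide
c4: i6/i7 and.ALU/beq.BR  2-wide
c5: i8/i9 sub.ALU/blt.BR  2-wide

CYCLES = 6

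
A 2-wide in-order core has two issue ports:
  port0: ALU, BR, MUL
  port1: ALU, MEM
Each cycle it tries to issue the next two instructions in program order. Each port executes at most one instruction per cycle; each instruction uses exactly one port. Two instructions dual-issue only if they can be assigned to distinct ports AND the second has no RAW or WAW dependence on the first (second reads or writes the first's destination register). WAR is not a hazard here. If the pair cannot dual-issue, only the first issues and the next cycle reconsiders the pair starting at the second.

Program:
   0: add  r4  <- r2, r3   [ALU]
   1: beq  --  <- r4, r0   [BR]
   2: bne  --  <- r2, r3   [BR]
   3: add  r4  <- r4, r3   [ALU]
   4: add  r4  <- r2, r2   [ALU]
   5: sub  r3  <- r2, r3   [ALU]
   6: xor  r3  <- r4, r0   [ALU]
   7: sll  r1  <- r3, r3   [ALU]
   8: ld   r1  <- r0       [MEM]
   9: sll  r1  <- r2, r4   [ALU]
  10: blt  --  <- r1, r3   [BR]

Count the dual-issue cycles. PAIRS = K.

  cy0 -> i0 (add) RAW r4
  cy1 -> i1 (beq) no-port BR/BR
  cy2 -> i2+i3 (bne;add) 2-wide
  cy3 -> i4+i5 (add;sub) 2-wide
  cy4 -> i6 (xor) RAW r3
  cy5 -> i7 (sll) WAW r1
  cy6 -> i8 (ld) WAW r1
  cy7 -> i9 (sll) RAW r1
  cy8 -> i10 (blt) tail

PAIRS = 2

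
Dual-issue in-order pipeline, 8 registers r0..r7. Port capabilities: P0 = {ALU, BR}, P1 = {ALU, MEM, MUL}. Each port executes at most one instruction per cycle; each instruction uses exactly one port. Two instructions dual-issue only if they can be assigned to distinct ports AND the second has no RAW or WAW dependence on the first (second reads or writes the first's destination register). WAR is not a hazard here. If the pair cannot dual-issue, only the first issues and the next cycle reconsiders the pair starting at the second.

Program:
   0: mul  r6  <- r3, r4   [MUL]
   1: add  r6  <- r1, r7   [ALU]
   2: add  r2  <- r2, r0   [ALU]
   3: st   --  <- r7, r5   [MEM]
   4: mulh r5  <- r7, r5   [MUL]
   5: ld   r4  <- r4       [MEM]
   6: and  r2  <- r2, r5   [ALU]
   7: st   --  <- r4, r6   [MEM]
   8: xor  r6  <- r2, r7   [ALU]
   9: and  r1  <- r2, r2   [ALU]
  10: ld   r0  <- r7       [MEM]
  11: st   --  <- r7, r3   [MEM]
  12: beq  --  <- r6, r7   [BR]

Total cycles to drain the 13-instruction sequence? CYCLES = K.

#0 head=0: mul.MUL i0 WAW r6
#1 head=1: add.ALU+add.ALU i1&i2 pair
#2 head=3: st.MEM i3 no-port MEM/MUL
#3 head=4: mulh.MUL i4 no-port MUL/MEM
#4 head=5: ld.MEM+and.ALU i5&i6 pair
#5 head=7: st.MEM+xor.ALU i7&i8 pair
#6 head=9: and.ALU+ld.MEM i9&i10 pair
#7 head=11: st.MEM+beq.BR i11&i12 pair

CYCLES = 8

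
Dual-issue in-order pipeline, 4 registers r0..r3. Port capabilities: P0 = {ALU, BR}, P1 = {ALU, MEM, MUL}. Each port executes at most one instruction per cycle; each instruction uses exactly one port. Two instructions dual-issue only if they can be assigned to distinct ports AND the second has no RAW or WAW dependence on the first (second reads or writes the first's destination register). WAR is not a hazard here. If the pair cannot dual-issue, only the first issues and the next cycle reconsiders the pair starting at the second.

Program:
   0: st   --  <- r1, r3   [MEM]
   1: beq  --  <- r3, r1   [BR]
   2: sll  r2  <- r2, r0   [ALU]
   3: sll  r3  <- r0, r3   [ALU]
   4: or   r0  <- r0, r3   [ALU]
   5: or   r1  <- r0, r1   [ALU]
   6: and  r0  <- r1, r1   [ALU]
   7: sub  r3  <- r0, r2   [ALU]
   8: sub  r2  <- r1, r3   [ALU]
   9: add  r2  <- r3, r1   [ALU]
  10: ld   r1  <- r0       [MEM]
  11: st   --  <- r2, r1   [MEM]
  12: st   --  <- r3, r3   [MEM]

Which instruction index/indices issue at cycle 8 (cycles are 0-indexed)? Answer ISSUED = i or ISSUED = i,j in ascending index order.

t=0 i0,i1:st.MEM/beq.BR ; 2-wide
t=1 i2,i3:sll.ALU/sll.ALU ; 2-wide
t=2 i4:or.ALU ; RAW r0
t=3 i5:or.ALU ; RAW r1
t=4 i6:and.ALU ; RAW r0
t=5 i7:sub.ALU ; RAW r3
t=6 i8:sub.ALU ; WAW r2
t=7 i9,i10:add.ALU/ld.MEM ; 2-wide
t=8 i11:st.MEM ; no-port MEM/MEM
t=9 i12:st.MEM ; tail

ISSUED = 11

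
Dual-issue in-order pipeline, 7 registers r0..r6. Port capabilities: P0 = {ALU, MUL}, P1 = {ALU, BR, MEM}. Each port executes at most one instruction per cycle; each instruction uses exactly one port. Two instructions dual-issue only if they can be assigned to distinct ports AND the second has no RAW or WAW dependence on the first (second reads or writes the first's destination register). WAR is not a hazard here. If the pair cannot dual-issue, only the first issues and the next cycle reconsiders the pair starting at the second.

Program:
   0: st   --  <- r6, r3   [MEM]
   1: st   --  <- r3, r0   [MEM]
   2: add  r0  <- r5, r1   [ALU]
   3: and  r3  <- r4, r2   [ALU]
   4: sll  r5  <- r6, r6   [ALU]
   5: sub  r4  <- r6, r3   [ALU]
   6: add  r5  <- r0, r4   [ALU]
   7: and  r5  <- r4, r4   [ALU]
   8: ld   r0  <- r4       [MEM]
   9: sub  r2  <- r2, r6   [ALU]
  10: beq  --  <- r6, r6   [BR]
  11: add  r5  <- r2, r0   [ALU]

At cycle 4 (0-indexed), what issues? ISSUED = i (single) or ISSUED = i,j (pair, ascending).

ISSUED = 6

0. st @i0  | no-port MEM/MEM
1. st;add @i1/i2  | dual
2. and;sll @i3/i4  | dual
3. sub @i5  | RAW r4
4. add @i6  | WAW r5
5. and;ld @i7/i8  | dual
6. sub;beq @i9/i10  | dual
7. add @i11  | tail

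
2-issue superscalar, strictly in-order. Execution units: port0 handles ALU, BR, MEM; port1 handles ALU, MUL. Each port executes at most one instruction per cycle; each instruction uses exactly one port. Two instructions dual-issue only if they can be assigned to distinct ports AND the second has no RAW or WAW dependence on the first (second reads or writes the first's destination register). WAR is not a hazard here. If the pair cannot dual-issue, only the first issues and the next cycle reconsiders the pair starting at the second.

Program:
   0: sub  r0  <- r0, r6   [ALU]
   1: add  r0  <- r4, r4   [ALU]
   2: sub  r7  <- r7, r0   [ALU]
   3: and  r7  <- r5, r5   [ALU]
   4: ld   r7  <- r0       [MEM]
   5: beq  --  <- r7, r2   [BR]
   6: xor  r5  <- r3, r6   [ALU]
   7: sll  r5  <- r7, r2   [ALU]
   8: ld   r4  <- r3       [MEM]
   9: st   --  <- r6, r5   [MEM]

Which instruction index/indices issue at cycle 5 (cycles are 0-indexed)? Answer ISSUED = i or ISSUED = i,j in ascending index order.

#0 head=0: sub i0 WAW r0
#1 head=1: add i1 RAW r0
#2 head=2: sub i2 WAW r7
#3 head=3: and i3 WAW r7
#4 head=4: ld i4 no-port MEM/BR
#5 head=5: beq+xor i5+i6 dual
#6 head=7: sll+ld i7+i8 dual
#7 head=9: st i9 tail

ISSUED = 5,6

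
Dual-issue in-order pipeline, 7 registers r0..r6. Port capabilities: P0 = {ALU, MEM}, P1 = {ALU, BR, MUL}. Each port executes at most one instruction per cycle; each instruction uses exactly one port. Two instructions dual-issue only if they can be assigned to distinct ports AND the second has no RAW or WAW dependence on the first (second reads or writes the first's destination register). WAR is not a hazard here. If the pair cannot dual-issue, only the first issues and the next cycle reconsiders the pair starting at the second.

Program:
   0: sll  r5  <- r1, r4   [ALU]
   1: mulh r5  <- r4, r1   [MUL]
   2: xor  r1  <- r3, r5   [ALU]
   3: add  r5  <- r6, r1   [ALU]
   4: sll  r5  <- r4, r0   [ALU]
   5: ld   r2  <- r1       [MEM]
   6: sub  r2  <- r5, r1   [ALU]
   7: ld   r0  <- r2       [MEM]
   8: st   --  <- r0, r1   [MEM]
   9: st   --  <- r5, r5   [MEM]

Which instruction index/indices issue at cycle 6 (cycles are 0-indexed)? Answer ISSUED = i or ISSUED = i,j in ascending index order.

#0 head=0: sll i0 WAW r5
#1 head=1: mulh i1 RAW r5
#2 head=2: xor i2 RAW r1
#3 head=3: add i3 WAW r5
#4 head=4: sll+ld i4,i5 dual
#5 head=6: sub i6 RAW r2
#6 head=7: ld i7 no-port MEM/MEM
#7 head=8: st i8 no-port MEM/MEM
#8 head=9: st i9 tail

ISSUED = 7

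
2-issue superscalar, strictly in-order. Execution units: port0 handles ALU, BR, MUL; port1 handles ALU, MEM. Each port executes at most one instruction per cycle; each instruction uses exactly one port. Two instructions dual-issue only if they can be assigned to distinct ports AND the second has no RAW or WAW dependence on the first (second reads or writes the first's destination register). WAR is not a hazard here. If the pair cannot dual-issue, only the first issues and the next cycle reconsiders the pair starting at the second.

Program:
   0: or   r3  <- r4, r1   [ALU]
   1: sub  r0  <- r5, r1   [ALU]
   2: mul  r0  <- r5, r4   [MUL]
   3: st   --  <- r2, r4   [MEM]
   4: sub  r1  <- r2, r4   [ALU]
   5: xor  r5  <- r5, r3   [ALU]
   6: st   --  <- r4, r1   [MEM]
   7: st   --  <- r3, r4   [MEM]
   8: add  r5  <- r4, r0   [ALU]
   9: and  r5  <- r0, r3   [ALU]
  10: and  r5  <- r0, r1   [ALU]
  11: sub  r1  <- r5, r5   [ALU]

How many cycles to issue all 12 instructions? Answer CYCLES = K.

CYCLES = 8

[0] i0,i1  or.ALU sub.ALU  -- 2-wide
[1] i2,i3  mul.MUL st.MEM  -- 2-wide
[2] i4,i5  sub.ALU xor.ALU  -- 2-wide
[3] i6  st.MEM  -- no-port MEM/MEM
[4] i7,i8  st.MEM add.ALU  -- 2-wide
[5] i9  and.ALU  -- WAW r5
[6] i10  and.ALU  -- RAW r5
[7] i11  sub.ALU  -- tail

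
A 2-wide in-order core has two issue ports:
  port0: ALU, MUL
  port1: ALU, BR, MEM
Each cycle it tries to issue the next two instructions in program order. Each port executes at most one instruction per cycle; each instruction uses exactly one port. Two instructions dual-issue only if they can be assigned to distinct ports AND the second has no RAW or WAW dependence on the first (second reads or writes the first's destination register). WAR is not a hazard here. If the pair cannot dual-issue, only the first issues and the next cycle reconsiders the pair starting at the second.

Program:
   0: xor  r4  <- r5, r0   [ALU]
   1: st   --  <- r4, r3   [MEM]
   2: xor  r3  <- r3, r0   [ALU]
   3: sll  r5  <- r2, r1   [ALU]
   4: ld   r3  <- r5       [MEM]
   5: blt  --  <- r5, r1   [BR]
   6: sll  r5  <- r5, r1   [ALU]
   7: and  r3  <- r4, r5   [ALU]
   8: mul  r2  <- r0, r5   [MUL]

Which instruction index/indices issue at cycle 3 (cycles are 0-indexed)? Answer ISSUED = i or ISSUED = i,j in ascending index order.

ISSUED = 4

c0: i0 xor.ALU  RAW r4
c1: i1/i2 st.MEM;xor.ALU  dual
c2: i3 sll.ALU  RAW r5
c3: i4 ld.MEM  no-port MEM/BR
c4: i5/i6 blt.BR;sll.ALU  dual
c5: i7/i8 and.ALU;mul.MUL  dual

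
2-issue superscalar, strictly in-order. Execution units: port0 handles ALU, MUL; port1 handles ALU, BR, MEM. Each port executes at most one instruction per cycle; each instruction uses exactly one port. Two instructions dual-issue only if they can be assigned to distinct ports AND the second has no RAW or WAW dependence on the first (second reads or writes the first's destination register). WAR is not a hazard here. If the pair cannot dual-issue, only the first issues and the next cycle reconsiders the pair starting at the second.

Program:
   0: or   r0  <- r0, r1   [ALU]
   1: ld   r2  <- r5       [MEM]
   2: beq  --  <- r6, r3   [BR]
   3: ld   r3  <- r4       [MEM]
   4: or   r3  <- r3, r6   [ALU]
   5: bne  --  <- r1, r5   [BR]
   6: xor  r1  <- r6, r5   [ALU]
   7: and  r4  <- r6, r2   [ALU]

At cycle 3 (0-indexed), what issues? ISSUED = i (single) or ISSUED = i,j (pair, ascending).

  cy0 -> i0/i1 (or.ALU;ld.MEM) dual
  cy1 -> i2 (beq.BR) no-port BR/MEM
  cy2 -> i3 (ld.MEM) RAW+WAW r3
  cy3 -> i4/i5 (or.ALU;bne.BR) dual
  cy4 -> i6/i7 (xor.ALU;and.ALU) dual

ISSUED = 4,5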